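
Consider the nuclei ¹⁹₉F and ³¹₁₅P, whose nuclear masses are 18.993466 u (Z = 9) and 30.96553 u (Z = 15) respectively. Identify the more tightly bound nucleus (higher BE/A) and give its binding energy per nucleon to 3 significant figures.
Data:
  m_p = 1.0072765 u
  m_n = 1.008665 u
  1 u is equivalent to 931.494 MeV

³¹₁₅P; 8.48 MeV/nucleon

¹⁹₉F: Σm = 9(1.0072765) + 10(1.008665) = 19.1521385 u; Δm = 0.1586725 u; E_B = 147.80 MeV; E_B/A = 7.779 MeV
³¹₁₅P: Σm = 15(1.0072765) + 16(1.008665) = 31.2477875 u; Δm = 0.2822575 u; E_B = 262.92 MeV; E_B/A = 8.481 MeV
³¹₁₅P has the higher binding energy per nucleon, so it is the more tightly bound nucleus.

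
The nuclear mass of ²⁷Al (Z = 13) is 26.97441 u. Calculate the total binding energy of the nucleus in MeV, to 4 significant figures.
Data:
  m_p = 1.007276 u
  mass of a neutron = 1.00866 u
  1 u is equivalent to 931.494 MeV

The nucleus contains 13 protons and 27 − 13 = 14 neutrons.
Total constituent mass: 13 × 1.007276 + 14 × 1.00866 = 27.215828 u
The mass defect is 27.215828 − 26.97441 = 0.241418 u.
E_B = 0.241418 × 931.494 = 224.879 MeV

224.9 MeV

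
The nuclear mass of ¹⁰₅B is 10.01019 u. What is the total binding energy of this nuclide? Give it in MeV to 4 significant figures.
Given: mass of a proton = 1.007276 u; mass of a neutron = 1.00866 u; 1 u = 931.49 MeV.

Mass of separated nucleons = 5(1.007276) + 5(1.00866) = 5.036380 + 5.04330 = 10.079680 u
Mass defect Δm = 10.079680 − 10.01019 = 0.069490 u
Binding energy = Δm·c² = 0.069490 × 931.49 MeV/u = 64.7292 MeV

64.73 MeV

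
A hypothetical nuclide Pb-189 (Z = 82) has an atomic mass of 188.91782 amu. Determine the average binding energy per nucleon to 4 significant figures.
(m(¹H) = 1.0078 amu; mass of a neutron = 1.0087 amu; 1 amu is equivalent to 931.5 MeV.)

8.145 MeV/nucleon

Z = 82, so N = A − Z = 189 − 82 = 107.
Total constituent mass: 82 × 1.0078 + 107 × 1.0087 = 190.5705 amu
Δm = 190.5705 − 188.91782 = 1.65268 amu
Binding energy = Δm·c² = 1.65268 × 931.5 MeV/amu = 1539.47 MeV
Dividing by A = 189 gives 8.145 MeV per nucleon.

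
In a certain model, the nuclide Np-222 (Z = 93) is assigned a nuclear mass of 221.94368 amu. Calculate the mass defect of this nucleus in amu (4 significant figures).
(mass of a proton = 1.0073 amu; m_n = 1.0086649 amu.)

Mass of separated nucleons = 93(1.0073) + 129(1.0086649) = 93.6789 + 130.1177721 = 223.7966721 amu
Mass defect Δm = 223.7966721 − 221.94368 = 1.8529921 amu

1.853 amu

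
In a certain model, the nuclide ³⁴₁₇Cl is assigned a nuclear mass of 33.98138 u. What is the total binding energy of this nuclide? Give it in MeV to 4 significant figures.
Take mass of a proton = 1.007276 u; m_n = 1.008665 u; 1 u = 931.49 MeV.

269.8 MeV

With 17 protons and 17 neutrons (A = 34):
Σm = 17·m_p + 17·m_n = 17.123692 + 17.147305 = 34.270997 u
Mass defect Δm = 34.270997 − 33.98138 = 0.289617 u
Converting to energy: 0.289617 u × 931.49 MeV/u = 269.775 MeV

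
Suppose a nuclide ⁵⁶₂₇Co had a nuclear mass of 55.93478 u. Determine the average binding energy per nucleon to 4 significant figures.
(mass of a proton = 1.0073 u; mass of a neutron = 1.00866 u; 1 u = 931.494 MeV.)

Σm = 27·m_p + 29·m_n = 27.1971 + 29.25114 = 56.44824 u
Mass defect Δm = 56.44824 − 55.93478 = 0.51346 u
Binding energy = Δm·c² = 0.51346 × 931.494 MeV/u = 478.285 MeV
BE/A = 478.285 MeV / 56 = 8.541 MeV/nucleon

8.541 MeV/nucleon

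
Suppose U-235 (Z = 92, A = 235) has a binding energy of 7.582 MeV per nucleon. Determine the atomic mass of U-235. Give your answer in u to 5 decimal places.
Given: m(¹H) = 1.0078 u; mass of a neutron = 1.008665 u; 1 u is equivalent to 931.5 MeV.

235.04390 u

Total binding energy = 235 × 7.582 = 1781.770 MeV
Mass defect = 1781.770 MeV / (931.5 MeV/u) = 1.9127966 u
Constituent mass = 92(1.0078) + 143(1.008665) = 236.956695 u
Atomic mass = 236.956695 − 1.9127966 = 235.0438984 u ≈ 235.04390 u (to 5 decimal places)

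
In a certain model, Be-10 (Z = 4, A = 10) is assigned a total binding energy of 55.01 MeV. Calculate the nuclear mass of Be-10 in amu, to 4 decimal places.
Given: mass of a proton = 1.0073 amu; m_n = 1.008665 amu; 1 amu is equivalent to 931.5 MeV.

Mass defect = 55.01 MeV / (931.5 MeV/amu) = 0.059055 amu
Constituent mass = 4(1.0073) + 6(1.008665) = 10.081190 amu
Nuclear mass = 10.081190 − 0.059055 = 10.022135 amu ≈ 10.0221 amu (to 4 decimal places)

10.0221 amu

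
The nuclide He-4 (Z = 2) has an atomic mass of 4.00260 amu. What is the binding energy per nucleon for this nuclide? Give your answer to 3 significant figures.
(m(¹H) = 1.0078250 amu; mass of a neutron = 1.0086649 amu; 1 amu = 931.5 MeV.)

7.07 MeV/nucleon

With 2 protons and 2 neutrons (A = 4):
Total constituent mass: 2 × 1.0078250 + 2 × 1.0086649 = 4.0329798 amu
Mass defect Δm = 4.0329798 − 4.00260 = 0.0303798 amu
Converting to energy: 0.0303798 amu × 931.5 MeV/amu = 28.2988 MeV
BE/A = 28.2988 MeV / 4 = 7.0747 MeV/nucleon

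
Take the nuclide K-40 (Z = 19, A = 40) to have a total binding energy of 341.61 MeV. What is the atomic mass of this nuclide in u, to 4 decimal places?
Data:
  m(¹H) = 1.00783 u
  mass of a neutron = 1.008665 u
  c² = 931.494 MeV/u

39.9640 u

Mass defect = 341.61 MeV / (931.494 MeV/u) = 0.366733 u
Constituent mass = 19(1.00783) + 21(1.008665) = 40.330735 u
Atomic mass = 40.330735 − 0.366733 = 39.964002 u ≈ 39.9640 u (to 4 decimal places)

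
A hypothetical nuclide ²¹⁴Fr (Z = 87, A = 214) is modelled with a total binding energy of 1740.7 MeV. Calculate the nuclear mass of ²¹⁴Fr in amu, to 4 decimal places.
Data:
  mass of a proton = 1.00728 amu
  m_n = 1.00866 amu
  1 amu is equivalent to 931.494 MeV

213.8645 amu

Mass defect = 1740.7 MeV / (931.494 MeV/amu) = 1.868718 amu
Constituent mass = 87(1.00728) + 127(1.00866) = 215.73318 amu
Nuclear mass = 215.73318 − 1.868718 = 213.864462 amu ≈ 213.8645 amu (to 4 decimal places)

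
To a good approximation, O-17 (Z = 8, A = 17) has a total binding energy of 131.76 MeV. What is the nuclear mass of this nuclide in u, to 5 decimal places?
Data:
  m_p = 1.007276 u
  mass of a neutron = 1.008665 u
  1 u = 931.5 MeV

Mass defect = 131.76 MeV / (931.5 MeV/u) = 0.1414493 u
Constituent mass = 8(1.007276) + 9(1.008665) = 17.136193 u
Nuclear mass = 17.136193 − 0.1414493 = 16.9947437 u ≈ 16.99474 u (to 5 decimal places)

16.99474 u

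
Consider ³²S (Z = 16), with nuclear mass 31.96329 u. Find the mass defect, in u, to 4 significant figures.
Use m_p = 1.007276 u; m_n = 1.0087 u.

0.2923 u

With 16 protons and 16 neutrons (A = 32):
Total constituent mass: 16 × 1.007276 + 16 × 1.0087 = 32.255616 u
The mass defect is 32.255616 − 31.96329 = 0.292326 u.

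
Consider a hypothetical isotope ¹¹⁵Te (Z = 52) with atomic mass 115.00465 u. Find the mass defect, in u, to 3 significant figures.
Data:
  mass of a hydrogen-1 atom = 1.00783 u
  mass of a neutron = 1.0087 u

0.951 u

The nucleus contains 52 protons and 115 − 52 = 63 neutrons.
Total constituent mass: 52 × 1.00783 + 63 × 1.0087 = 115.95526 u
Δm = 115.95526 − 115.00465 = 0.95061 u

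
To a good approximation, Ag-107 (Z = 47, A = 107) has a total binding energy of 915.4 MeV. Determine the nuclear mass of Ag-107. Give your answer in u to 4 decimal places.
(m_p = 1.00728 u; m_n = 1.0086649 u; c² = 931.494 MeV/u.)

Mass defect = 915.4 MeV / (931.494 MeV/u) = 0.982722 u
Constituent mass = 47(1.00728) + 60(1.0086649) = 107.8620540 u
Nuclear mass = 107.8620540 − 0.982722 = 106.8793320 u ≈ 106.8793 u (to 4 decimal places)

106.8793 u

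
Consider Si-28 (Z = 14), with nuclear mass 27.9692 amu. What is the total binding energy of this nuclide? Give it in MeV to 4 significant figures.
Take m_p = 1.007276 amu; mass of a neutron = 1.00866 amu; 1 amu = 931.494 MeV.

With 14 protons and 14 neutrons (A = 28):
Total constituent mass: 14 × 1.007276 + 14 × 1.00866 = 28.223104 amu
The mass defect is 28.223104 − 27.9692 = 0.253904 amu.
Binding energy = Δm·c² = 0.253904 × 931.494 MeV/amu = 236.510 MeV

236.5 MeV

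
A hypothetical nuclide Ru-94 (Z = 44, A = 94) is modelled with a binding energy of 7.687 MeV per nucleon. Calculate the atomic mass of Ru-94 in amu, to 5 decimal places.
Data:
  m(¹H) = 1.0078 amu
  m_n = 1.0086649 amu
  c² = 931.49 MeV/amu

94.00072 amu

Total binding energy = 94 × 7.687 = 722.578 MeV
Mass defect = 722.578 MeV / (931.49 MeV/amu) = 0.7757228 amu
Constituent mass = 44(1.0078) + 50(1.0086649) = 94.7764450 amu
Atomic mass = 94.7764450 − 0.7757228 = 94.0007222 amu ≈ 94.00072 amu (to 5 decimal places)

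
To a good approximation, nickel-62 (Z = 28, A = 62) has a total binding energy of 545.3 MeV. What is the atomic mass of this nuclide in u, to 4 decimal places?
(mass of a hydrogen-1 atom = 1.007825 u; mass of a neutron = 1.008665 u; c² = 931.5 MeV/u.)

61.9283 u

Mass defect = 545.3 MeV / (931.5 MeV/u) = 0.585400 u
Constituent mass = 28(1.007825) + 34(1.008665) = 62.513710 u
Atomic mass = 62.513710 − 0.585400 = 61.928310 u ≈ 61.9283 u (to 4 decimal places)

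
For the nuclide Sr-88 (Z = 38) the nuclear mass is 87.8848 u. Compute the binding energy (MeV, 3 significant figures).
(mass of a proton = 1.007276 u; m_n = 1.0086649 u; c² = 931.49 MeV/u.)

Mass of separated nucleons = 38(1.007276) + 50(1.0086649) = 38.276488 + 50.4332450 = 88.7097330 u
Mass defect Δm = 88.7097330 − 87.8848 = 0.8249330 u
Binding energy = Δm·c² = 0.8249330 × 931.49 MeV/u = 768.417 MeV

768 MeV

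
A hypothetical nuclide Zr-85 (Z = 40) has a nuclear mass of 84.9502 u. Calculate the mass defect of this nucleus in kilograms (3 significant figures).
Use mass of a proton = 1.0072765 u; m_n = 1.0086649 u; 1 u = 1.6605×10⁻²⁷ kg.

1.21e-27 kg

The nucleus contains 40 protons and 85 − 40 = 45 neutrons.
Total constituent mass: 40 × 1.0072765 + 45 × 1.0086649 = 85.6809805 u
Δm = 85.6809805 − 84.9502 = 0.7307805 u
In SI units: 0.7307805 u × 1.6605×10⁻²⁷ kg/u = 1.2135e-27 kg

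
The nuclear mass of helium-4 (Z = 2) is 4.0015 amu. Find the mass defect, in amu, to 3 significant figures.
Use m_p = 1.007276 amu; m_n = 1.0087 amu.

0.0305 amu

Z = 2, so N = A − Z = 4 − 2 = 2.
Total constituent mass: 2 × 1.007276 + 2 × 1.0087 = 4.031952 amu
Mass defect Δm = 4.031952 − 4.0015 = 0.030452 amu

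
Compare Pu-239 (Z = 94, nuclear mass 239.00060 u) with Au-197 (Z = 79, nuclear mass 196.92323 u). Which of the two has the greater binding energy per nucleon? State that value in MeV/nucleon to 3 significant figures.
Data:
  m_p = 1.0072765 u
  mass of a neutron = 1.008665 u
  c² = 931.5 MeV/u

Au-197; 7.92 MeV/nucleon

Pu-239: Σm = 94(1.0072765) + 145(1.008665) = 240.9404160 u; Δm = 1.9398160 u; E_B = 1806.9 MeV; E_B/A = 7.560 MeV
Au-197: Σm = 79(1.0072765) + 118(1.008665) = 198.5973135 u; Δm = 1.6740835 u; E_B = 1559.4 MeV; E_B/A = 7.916 MeV
Au-197 has the higher binding energy per nucleon, so it is the more tightly bound nucleus.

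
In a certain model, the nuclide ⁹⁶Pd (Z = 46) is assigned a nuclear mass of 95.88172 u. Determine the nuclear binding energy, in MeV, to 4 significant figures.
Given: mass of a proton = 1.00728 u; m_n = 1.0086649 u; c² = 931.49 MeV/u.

Mass of separated nucleons = 46(1.00728) + 50(1.0086649) = 46.33488 + 50.4332450 = 96.7681250 u
Δm = 96.7681250 − 95.88172 = 0.8864050 u
Binding energy = Δm·c² = 0.8864050 × 931.49 MeV/u = 825.677 MeV

825.7 MeV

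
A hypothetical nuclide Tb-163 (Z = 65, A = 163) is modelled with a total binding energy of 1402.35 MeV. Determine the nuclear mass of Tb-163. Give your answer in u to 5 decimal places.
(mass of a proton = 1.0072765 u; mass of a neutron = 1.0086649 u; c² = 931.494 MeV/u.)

162.81665 u

Mass defect = 1402.35 MeV / (931.494 MeV/u) = 1.5054847 u
Constituent mass = 65(1.0072765) + 98(1.0086649) = 164.3221327 u
Nuclear mass = 164.3221327 − 1.5054847 = 162.8166480 u ≈ 162.81665 u (to 5 decimal places)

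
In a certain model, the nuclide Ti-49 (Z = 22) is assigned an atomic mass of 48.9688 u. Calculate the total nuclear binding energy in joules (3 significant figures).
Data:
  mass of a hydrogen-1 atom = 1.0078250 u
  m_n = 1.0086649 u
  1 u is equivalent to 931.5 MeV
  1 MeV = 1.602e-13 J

6.53e-11 J

Z = 22, so N = A − Z = 49 − 22 = 27.
Total constituent mass: 22 × 1.0078250 + 27 × 1.0086649 = 49.4061023 u
Δm = 49.4061023 − 48.9688 = 0.4373023 u
E_B = 0.4373023 × 931.5 = 407.347 MeV
In joules: 407.347 MeV × 1.602e-13 J/MeV = 6.5257e-11 J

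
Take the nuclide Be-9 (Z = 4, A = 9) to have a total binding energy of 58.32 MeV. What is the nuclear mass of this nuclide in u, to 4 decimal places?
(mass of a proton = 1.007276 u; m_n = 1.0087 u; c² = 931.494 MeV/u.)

9.0100 u

Mass defect = 58.32 MeV / (931.494 MeV/u) = 0.062609 u
Constituent mass = 4(1.007276) + 5(1.0087) = 9.072604 u
Nuclear mass = 9.072604 − 0.062609 = 9.009995 u ≈ 9.0100 u (to 4 decimal places)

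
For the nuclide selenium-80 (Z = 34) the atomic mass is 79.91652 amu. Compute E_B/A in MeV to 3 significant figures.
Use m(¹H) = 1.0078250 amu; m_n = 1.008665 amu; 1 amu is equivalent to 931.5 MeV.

Z = 34, so N = A − Z = 80 − 34 = 46.
Total constituent mass: 34 × 1.0078250 + 46 × 1.008665 = 80.6646400 amu
Δm = 80.6646400 − 79.91652 = 0.7481200 amu
Binding energy = Δm·c² = 0.7481200 × 931.5 MeV/amu = 696.874 MeV
Per nucleon: 696.874 / 80 = 8.711 MeV

8.71 MeV/nucleon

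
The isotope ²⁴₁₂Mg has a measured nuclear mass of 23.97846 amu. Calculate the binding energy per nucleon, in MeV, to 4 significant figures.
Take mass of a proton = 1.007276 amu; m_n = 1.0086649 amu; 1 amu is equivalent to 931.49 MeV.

8.260 MeV/nucleon

Z = 12, so N = A − Z = 24 − 12 = 12.
Mass of separated nucleons = 12(1.007276) + 12(1.0086649) = 12.087312 + 12.1039788 = 24.1912908 amu
Mass defect Δm = 24.1912908 − 23.97846 = 0.2128308 amu
Binding energy = Δm·c² = 0.2128308 × 931.49 MeV/amu = 198.250 MeV
Per nucleon: 198.250 / 24 = 8.260 MeV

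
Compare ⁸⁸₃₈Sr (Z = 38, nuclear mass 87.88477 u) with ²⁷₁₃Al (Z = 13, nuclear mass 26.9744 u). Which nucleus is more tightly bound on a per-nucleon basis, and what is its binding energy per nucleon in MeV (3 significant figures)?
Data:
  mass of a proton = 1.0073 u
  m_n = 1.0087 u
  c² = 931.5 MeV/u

⁸⁸₃₈Sr; 8.76 MeV/nucleon

⁸⁸₃₈Sr: Σm = 38(1.0073) + 50(1.0087) = 88.7124 u; Δm = 0.82763 u; E_B = 770.94 MeV; E_B/A = 8.761 MeV
²⁷₁₃Al: Σm = 13(1.0073) + 14(1.0087) = 27.2167 u; Δm = 0.2423 u; E_B = 225.70 MeV; E_B/A = 8.359 MeV
⁸⁸₃₈Sr has the higher binding energy per nucleon, so it is the more tightly bound nucleus.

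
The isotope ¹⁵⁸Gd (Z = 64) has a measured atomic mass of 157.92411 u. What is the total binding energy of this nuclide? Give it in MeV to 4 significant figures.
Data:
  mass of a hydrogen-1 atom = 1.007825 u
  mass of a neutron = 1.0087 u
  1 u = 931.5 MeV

Z = 64, so N = A − Z = 158 − 64 = 94.
Σm = 64·m(¹H) + 94·m_n = 64.500800 + 94.8178 = 159.318600 u
Δm = 159.318600 − 157.92411 = 1.394490 u
E_B = 1.394490 × 931.5 = 1298.97 MeV

1299 MeV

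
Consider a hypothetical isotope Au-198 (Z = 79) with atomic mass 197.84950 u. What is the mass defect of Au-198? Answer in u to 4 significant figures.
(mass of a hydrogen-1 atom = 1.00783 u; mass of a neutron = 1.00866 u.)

1.800 u

The nucleus contains 79 protons and 198 − 79 = 119 neutrons.
Total constituent mass: 79 × 1.00783 + 119 × 1.00866 = 199.64911 u
The mass defect is 199.64911 − 197.84950 = 1.79961 u.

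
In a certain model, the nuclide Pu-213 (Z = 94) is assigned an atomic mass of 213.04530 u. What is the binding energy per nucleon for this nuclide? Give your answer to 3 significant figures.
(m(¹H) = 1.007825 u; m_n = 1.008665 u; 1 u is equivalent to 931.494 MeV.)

7.53 MeV/nucleon

With 94 protons and 119 neutrons (A = 213):
Total constituent mass: 94 × 1.007825 + 119 × 1.008665 = 214.766685 u
Mass defect Δm = 214.766685 − 213.04530 = 1.721385 u
E_B = 1.721385 × 931.494 = 1603.46 MeV
Per nucleon: 1603.46 / 213 = 7.528 MeV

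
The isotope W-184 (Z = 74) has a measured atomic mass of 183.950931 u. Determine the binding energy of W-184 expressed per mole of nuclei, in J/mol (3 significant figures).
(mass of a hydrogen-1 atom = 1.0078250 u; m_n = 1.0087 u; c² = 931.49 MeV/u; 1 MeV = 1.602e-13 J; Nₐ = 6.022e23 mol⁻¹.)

Z = 74, so N = A − Z = 184 − 74 = 110.
Total constituent mass: 74 × 1.0078250 + 110 × 1.0087 = 185.5360500 u
The mass defect is 185.5360500 − 183.950931 = 1.5851190 u.
Converting to energy: 1.5851190 u × 931.49 MeV/u = 1476.52 MeV
Per nucleus in joules: 1476.52 MeV × 1.602e-13 J/MeV = 2.3654e-10 J
Per mole: 2.3654e-10 J × 6.022e23 mol⁻¹ = 1.4244e+14 J/mol

1.42e+14 J/mol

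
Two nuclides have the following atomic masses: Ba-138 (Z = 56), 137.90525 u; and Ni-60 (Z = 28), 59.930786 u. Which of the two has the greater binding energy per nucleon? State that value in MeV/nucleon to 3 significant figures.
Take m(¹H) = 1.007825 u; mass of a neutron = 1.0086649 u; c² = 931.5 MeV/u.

Ba-138: Σm = 56(1.007825) + 82(1.0086649) = 139.1487218 u; Δm = 1.2434718 u; E_B = 1158.3 MeV; E_B/A = 8.393 MeV
Ni-60: Σm = 28(1.007825) + 32(1.0086649) = 60.4963768 u; Δm = 0.5655908 u; E_B = 526.85 MeV; E_B/A = 8.781 MeV
Ni-60 has the higher binding energy per nucleon, so it is the more tightly bound nucleus.

Ni-60; 8.78 MeV/nucleon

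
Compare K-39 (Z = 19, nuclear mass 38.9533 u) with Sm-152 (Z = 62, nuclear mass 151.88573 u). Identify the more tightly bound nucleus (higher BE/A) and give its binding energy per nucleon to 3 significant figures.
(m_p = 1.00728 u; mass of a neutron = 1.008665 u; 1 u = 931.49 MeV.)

K-39; 8.56 MeV/nucleon

K-39: Σm = 19(1.00728) + 20(1.008665) = 39.311620 u; Δm = 0.358320 u; E_B = 333.77 MeV; E_B/A = 8.558 MeV
Sm-152: Σm = 62(1.00728) + 90(1.008665) = 153.231210 u; Δm = 1.345480 u; E_B = 1253.3 MeV; E_B/A = 8.245 MeV
K-39 has the higher binding energy per nucleon, so it is the more tightly bound nucleus.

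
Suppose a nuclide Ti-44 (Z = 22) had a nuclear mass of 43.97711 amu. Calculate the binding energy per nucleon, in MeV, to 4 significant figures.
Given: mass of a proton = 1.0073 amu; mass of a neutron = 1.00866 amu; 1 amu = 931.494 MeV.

With 22 protons and 22 neutrons (A = 44):
Total constituent mass: 22 × 1.0073 + 22 × 1.00866 = 44.35112 amu
The mass defect is 44.35112 − 43.97711 = 0.37401 amu.
Converting to energy: 0.37401 amu × 931.494 MeV/amu = 348.388 MeV
Dividing by A = 44 gives 7.918 MeV per nucleon.

7.918 MeV/nucleon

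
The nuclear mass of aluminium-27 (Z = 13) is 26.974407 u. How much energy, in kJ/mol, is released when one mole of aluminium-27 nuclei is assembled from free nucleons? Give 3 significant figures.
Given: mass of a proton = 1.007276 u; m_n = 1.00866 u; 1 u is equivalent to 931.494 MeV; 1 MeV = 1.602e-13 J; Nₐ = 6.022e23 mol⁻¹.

Σm = 13·m_p + 14·m_n = 13.094588 + 14.12124 = 27.215828 u
The mass defect is 27.215828 − 26.974407 = 0.241421 u.
Converting to energy: 0.241421 u × 931.494 MeV/u = 224.882 MeV
Per nucleus in joules: 224.882 MeV × 1.602e-13 J/MeV = 3.6026e-11 J
Per mole: 3.6026e-11 J × 6.022e23 mol⁻¹ = 2.1695e+13 J/mol

2.17e+10 kJ/mol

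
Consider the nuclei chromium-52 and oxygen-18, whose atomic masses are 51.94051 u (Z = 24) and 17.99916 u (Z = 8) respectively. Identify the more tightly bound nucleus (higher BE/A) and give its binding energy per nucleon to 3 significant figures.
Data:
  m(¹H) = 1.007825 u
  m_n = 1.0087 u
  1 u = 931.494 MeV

chromium-52; 8.79 MeV/nucleon

chromium-52: Σm = 24(1.007825) + 28(1.0087) = 52.431400 u; Δm = 0.490890 u; E_B = 457.26 MeV; E_B/A = 8.793 MeV
oxygen-18: Σm = 8(1.007825) + 10(1.0087) = 18.149600 u; Δm = 0.150440 u; E_B = 140.13 MeV; E_B/A = 7.785 MeV
chromium-52 has the higher binding energy per nucleon, so it is the more tightly bound nucleus.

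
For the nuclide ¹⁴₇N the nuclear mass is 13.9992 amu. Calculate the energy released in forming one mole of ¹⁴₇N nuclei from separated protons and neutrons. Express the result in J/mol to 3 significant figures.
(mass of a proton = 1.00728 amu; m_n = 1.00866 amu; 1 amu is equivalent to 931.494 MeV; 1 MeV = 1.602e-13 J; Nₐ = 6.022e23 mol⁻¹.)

With 7 protons and 7 neutrons (A = 14):
Σm = 7·m_p + 7·m_n = 7.05096 + 7.06062 = 14.11158 amu
The mass defect is 14.11158 − 13.9992 = 0.11238 amu.
Binding energy = Δm·c² = 0.11238 × 931.494 MeV/amu = 104.681 MeV
Per nucleus in joules: 104.681 MeV × 1.602e-13 J/MeV = 1.6770e-11 J
Per mole: 1.6770e-11 J × 6.022e23 mol⁻¹ = 1.0099e+13 J/mol

1.01e+13 J/mol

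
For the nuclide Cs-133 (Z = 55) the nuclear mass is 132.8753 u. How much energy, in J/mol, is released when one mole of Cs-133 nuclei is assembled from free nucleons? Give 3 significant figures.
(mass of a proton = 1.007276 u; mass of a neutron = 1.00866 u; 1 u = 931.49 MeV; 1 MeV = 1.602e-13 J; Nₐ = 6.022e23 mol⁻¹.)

1.08e+14 J/mol

Z = 55, so N = A − Z = 133 − 55 = 78.
Mass of separated nucleons = 55(1.007276) + 78(1.00866) = 55.400180 + 78.67548 = 134.075660 u
The mass defect is 134.075660 − 132.8753 = 1.200360 u.
Binding energy = Δm·c² = 1.200360 × 931.49 MeV/u = 1118.12 MeV
Per nucleus in joules: 1118.12 MeV × 1.602e-13 J/MeV = 1.7912e-10 J
Per mole: 1.7912e-10 J × 6.022e23 mol⁻¹ = 1.0787e+14 J/mol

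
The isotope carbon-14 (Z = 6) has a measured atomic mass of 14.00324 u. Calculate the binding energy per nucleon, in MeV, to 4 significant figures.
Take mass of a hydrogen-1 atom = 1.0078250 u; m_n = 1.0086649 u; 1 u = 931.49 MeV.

Mass of separated nucleons = 6(1.0078250) + 8(1.0086649) = 6.0469500 + 8.0693192 = 14.1162692 u
Δm = 14.1162692 − 14.00324 = 0.1130292 u
Binding energy = Δm·c² = 0.1130292 × 931.49 MeV/u = 105.286 MeV
Per nucleon: 105.286 / 14 = 7.520 MeV

7.520 MeV/nucleon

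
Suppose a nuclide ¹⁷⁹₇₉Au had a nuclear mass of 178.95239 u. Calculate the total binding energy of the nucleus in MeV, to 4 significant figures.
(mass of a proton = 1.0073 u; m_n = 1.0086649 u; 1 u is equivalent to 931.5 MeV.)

1389 MeV

Mass of separated nucleons = 79(1.0073) + 100(1.0086649) = 79.5767 + 100.8664900 = 180.4431900 u
Δm = 180.4431900 − 178.95239 = 1.4908000 u
Converting to energy: 1.4908000 u × 931.5 MeV/u = 1388.68 MeV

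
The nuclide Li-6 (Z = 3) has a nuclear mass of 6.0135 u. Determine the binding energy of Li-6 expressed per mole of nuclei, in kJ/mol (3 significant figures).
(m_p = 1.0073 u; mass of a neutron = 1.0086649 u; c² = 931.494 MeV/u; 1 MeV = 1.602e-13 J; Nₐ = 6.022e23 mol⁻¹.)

Σm = 3·m_p + 3·m_n = 3.0219 + 3.0259947 = 6.0478947 u
The mass defect is 6.0478947 − 6.0135 = 0.0343947 u.
Converting to energy: 0.0343947 u × 931.494 MeV/u = 32.0385 MeV
Per nucleus in joules: 32.0385 MeV × 1.602e-13 J/MeV = 5.1326e-12 J
Per mole: 5.1326e-12 J × 6.022e23 mol⁻¹ = 3.0909e+12 J/mol

3.09e+09 kJ/mol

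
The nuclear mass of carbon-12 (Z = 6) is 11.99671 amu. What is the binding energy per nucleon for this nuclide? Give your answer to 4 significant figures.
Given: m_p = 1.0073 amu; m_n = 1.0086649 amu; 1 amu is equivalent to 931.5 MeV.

7.691 MeV/nucleon

Σm = 6·m_p + 6·m_n = 6.0438 + 6.0519894 = 12.0957894 amu
Mass defect Δm = 12.0957894 − 11.99671 = 0.0990794 amu
Converting to energy: 0.0990794 amu × 931.5 MeV/amu = 92.2925 MeV
Dividing by A = 12 gives 7.691 MeV per nucleon.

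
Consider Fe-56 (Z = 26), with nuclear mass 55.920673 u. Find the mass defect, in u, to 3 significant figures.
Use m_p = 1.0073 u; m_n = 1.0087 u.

0.530 u

The nucleus contains 26 protons and 56 − 26 = 30 neutrons.
Σm = 26·m_p + 30·m_n = 26.1898 + 30.2610 = 56.4508 u
Mass defect Δm = 56.4508 − 55.920673 = 0.530127 u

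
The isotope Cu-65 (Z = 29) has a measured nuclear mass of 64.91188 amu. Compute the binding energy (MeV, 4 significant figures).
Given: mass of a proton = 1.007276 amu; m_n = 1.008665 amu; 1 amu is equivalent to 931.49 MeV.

569.2 MeV

Mass of separated nucleons = 29(1.007276) + 36(1.008665) = 29.211004 + 36.311940 = 65.522944 amu
Δm = 65.522944 − 64.91188 = 0.611064 amu
E_B = 0.611064 × 931.49 = 569.200 MeV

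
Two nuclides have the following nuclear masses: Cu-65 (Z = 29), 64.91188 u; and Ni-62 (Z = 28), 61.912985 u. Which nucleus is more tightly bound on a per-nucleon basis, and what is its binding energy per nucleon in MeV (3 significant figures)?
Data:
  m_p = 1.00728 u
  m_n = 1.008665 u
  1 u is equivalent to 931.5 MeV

Ni-62; 8.80 MeV/nucleon

Cu-65: Σm = 29(1.00728) + 36(1.008665) = 65.523060 u; Δm = 0.611180 u; E_B = 569.31 MeV; E_B/A = 8.759 MeV
Ni-62: Σm = 28(1.00728) + 34(1.008665) = 62.498450 u; Δm = 0.585465 u; E_B = 545.36 MeV; E_B/A = 8.796 MeV
Ni-62 has the higher binding energy per nucleon, so it is the more tightly bound nucleus.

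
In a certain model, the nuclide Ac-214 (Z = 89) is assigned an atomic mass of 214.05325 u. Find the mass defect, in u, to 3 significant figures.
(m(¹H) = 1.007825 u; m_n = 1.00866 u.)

Mass of separated nucleons = 89(1.007825) + 125(1.00866) = 89.696425 + 126.08250 = 215.778925 u
Mass defect Δm = 215.778925 − 214.05325 = 1.725675 u

1.73 u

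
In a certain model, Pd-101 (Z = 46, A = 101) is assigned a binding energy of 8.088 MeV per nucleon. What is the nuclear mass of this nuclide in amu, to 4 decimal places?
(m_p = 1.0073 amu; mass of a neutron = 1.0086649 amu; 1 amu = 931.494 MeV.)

Total binding energy = 101 × 8.088 = 816.888 MeV
Mass defect = 816.888 MeV / (931.494 MeV/amu) = 0.876965 amu
Constituent mass = 46(1.0073) + 55(1.0086649) = 101.8123695 amu
Nuclear mass = 101.8123695 − 0.876965 = 100.9354045 amu ≈ 100.9354 amu (to 4 decimal places)

100.9354 amu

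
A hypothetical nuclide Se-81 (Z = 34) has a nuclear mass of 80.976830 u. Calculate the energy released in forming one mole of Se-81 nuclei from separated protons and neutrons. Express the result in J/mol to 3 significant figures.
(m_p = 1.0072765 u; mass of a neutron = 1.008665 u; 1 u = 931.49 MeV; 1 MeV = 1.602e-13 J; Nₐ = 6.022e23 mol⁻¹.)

The nucleus contains 34 protons and 81 − 34 = 47 neutrons.
Mass of separated nucleons = 34(1.0072765) + 47(1.008665) = 34.2474010 + 47.407255 = 81.6546560 u
Δm = 81.6546560 − 80.976830 = 0.6778260 u
Converting to energy: 0.6778260 u × 931.49 MeV/u = 631.388 MeV
Per nucleus in joules: 631.388 MeV × 1.602e-13 J/MeV = 1.0115e-10 J
Per mole: 1.0115e-10 J × 6.022e23 mol⁻¹ = 6.0913e+13 J/mol

6.09e+13 J/mol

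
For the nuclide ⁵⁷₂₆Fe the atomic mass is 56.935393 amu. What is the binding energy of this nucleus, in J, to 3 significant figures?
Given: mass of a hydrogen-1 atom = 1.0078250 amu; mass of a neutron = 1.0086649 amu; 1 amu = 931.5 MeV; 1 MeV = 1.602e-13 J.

8.01e-11 J

Total constituent mass: 26 × 1.0078250 + 31 × 1.0086649 = 57.4720619 amu
Mass defect Δm = 57.4720619 − 56.935393 = 0.5366689 amu
Binding energy = Δm·c² = 0.5366689 × 931.5 MeV/amu = 499.907 MeV
In joules: 499.907 MeV × 1.602e-13 J/MeV = 8.0085e-11 J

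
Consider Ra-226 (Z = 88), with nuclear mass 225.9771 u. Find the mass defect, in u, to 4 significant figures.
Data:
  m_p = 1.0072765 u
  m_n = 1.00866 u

Total constituent mass: 88 × 1.0072765 + 138 × 1.00866 = 227.8354120 u
Δm = 227.8354120 − 225.9771 = 1.8583120 u

1.858 u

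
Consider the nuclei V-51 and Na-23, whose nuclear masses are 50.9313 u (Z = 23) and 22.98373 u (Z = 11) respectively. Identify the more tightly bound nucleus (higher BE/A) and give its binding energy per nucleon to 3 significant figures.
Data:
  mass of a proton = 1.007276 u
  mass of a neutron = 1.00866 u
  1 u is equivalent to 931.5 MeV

V-51: Σm = 23(1.007276) + 28(1.00866) = 51.409828 u; Δm = 0.478528 u; E_B = 445.75 MeV; E_B/A = 8.740 MeV
Na-23: Σm = 11(1.007276) + 12(1.00866) = 23.183956 u; Δm = 0.200226 u; E_B = 186.51 MeV; E_B/A = 8.109 MeV
V-51 has the higher binding energy per nucleon, so it is the more tightly bound nucleus.

V-51; 8.74 MeV/nucleon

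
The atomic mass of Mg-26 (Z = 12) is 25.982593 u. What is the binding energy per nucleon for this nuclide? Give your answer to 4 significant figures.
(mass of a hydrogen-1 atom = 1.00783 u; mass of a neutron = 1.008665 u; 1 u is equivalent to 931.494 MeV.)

The nucleus contains 12 protons and 26 − 12 = 14 neutrons.
Σm = 12·m(¹H) + 14·m_n = 12.09396 + 14.121310 = 26.215270 u
Mass defect Δm = 26.215270 − 25.982593 = 0.232677 u
Binding energy = Δm·c² = 0.232677 × 931.494 MeV/u = 216.737 MeV
Per nucleon: 216.737 / 26 = 8.336 MeV

8.336 MeV/nucleon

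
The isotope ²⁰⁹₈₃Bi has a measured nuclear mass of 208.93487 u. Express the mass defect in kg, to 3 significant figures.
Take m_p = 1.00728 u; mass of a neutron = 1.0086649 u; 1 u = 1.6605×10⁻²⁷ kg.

2.92e-27 kg

Σm = 83·m_p + 126·m_n = 83.60424 + 127.0917774 = 210.6960174 u
The mass defect is 210.6960174 − 208.93487 = 1.7611474 u.
In SI units: 1.7611474 u × 1.6605×10⁻²⁷ kg/u = 2.9244e-27 kg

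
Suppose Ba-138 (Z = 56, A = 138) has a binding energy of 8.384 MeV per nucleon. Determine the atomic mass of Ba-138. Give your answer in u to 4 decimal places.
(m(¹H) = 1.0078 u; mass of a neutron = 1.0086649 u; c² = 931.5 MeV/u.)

Total binding energy = 138 × 8.384 = 1156.992 MeV
Mass defect = 1156.992 MeV / (931.5 MeV/u) = 1.242074 u
Constituent mass = 56(1.0078) + 82(1.0086649) = 139.1473218 u
Atomic mass = 139.1473218 − 1.242074 = 137.9052478 u ≈ 137.9052 u (to 4 decimal places)

137.9052 u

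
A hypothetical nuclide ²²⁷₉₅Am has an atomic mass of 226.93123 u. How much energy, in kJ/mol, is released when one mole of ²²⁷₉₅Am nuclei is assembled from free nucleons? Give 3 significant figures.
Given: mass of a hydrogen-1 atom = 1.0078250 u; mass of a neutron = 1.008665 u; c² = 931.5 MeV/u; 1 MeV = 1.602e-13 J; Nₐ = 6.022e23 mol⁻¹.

The nucleus contains 95 protons and 227 − 95 = 132 neutrons.
Σm = 95·m(¹H) + 132·m_n = 95.7433750 + 133.143780 = 228.8871550 u
The mass defect is 228.8871550 − 226.93123 = 1.9559250 u.
E_B = 1.9559250 × 931.5 = 1821.94 MeV
Per nucleus in joules: 1821.94 MeV × 1.602e-13 J/MeV = 2.9187e-10 J
Per mole: 2.9187e-10 J × 6.022e23 mol⁻¹ = 1.7576e+14 J/mol

1.76e+11 kJ/mol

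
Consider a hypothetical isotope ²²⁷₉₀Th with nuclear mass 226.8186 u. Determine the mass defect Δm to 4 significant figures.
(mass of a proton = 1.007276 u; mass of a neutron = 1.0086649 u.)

The nucleus contains 90 protons and 227 − 90 = 137 neutrons.
Total constituent mass: 90 × 1.007276 + 137 × 1.0086649 = 228.8419313 u
Mass defect Δm = 228.8419313 − 226.8186 = 2.0233313 u

2.023 u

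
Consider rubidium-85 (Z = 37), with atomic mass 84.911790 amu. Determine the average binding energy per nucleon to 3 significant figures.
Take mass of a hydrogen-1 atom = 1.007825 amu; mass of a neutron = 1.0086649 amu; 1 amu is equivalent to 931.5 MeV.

Σm = 37·m(¹H) + 48·m_n = 37.289525 + 48.4159152 = 85.7054402 amu
The mass defect is 85.7054402 − 84.911790 = 0.7936502 amu.
Binding energy = Δm·c² = 0.7936502 × 931.5 MeV/amu = 739.285 MeV
Per nucleon: 739.285 / 85 = 8.697 MeV

8.70 MeV/nucleon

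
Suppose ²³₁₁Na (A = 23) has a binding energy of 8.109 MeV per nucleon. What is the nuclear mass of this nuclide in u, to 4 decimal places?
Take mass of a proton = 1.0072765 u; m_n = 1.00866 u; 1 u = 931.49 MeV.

22.9837 u

Total binding energy = 23 × 8.109 = 186.507 MeV
Mass defect = 186.507 MeV / (931.49 MeV/u) = 0.200224 u
Constituent mass = 11(1.0072765) + 12(1.00866) = 23.1839615 u
Nuclear mass = 23.1839615 − 0.200224 = 22.9837375 u ≈ 22.9837 u (to 4 decimal places)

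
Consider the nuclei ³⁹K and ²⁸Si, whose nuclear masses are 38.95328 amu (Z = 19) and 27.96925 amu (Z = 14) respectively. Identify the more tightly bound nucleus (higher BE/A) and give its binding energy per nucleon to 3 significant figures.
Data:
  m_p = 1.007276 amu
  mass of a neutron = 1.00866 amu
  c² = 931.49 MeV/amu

³⁹K; 8.55 MeV/nucleon

³⁹K: Σm = 19(1.007276) + 20(1.00866) = 39.311444 amu; Δm = 0.358164 amu; E_B = 333.626 MeV; E_B/A = 8.5545 MeV
²⁸Si: Σm = 14(1.007276) + 14(1.00866) = 28.223104 amu; Δm = 0.253854 amu; E_B = 236.46 MeV; E_B/A = 8.445 MeV
³⁹K has the higher binding energy per nucleon, so it is the more tightly bound nucleus.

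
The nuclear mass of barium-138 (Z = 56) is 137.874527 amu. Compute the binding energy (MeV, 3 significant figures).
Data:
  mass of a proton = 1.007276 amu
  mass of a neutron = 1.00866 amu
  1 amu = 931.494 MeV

1160 MeV

The nucleus contains 56 protons and 138 − 56 = 82 neutrons.
Total constituent mass: 56 × 1.007276 + 82 × 1.00866 = 139.117576 amu
Mass defect Δm = 139.117576 − 137.874527 = 1.243049 amu
Binding energy = Δm·c² = 1.243049 × 931.494 MeV/amu = 1157.89 MeV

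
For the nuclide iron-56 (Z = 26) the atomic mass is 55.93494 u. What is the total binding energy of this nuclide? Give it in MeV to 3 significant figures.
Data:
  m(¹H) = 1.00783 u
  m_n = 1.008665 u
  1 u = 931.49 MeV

492 MeV

Z = 26, so N = A − Z = 56 − 26 = 30.
Total constituent mass: 26 × 1.00783 + 30 × 1.008665 = 56.463530 u
Δm = 56.463530 − 55.93494 = 0.528590 u
E_B = 0.528590 × 931.49 = 492.376 MeV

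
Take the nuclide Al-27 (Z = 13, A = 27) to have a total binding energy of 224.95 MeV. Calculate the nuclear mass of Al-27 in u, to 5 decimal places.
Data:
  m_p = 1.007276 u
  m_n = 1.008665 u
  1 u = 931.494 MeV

26.97440 u

Mass defect = 224.95 MeV / (931.494 MeV/u) = 0.2414938 u
Constituent mass = 13(1.007276) + 14(1.008665) = 27.215898 u
Nuclear mass = 27.215898 − 0.2414938 = 26.9744042 u ≈ 26.97440 u (to 5 decimal places)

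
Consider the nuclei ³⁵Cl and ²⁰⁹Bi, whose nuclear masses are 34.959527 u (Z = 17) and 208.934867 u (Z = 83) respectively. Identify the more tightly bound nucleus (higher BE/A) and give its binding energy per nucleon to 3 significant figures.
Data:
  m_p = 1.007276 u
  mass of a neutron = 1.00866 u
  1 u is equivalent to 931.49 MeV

³⁵Cl; 8.52 MeV/nucleon

³⁵Cl: Σm = 17(1.007276) + 18(1.00866) = 35.279572 u; Δm = 0.320045 u; E_B = 298.12 MeV; E_B/A = 8.518 MeV
²⁰⁹Bi: Σm = 83(1.007276) + 126(1.00866) = 210.695068 u; Δm = 1.760201 u; E_B = 1639.6 MeV; E_B/A = 7.845 MeV
³⁵Cl has the higher binding energy per nucleon, so it is the more tightly bound nucleus.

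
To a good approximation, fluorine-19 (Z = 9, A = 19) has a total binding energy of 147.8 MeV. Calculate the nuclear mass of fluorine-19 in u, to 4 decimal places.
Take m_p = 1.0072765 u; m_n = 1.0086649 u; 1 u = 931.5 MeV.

18.9935 u

Mass defect = 147.8 MeV / (931.5 MeV/u) = 0.158669 u
Constituent mass = 9(1.0072765) + 10(1.0086649) = 19.1521375 u
Nuclear mass = 19.1521375 − 0.158669 = 18.9934685 u ≈ 18.9935 u (to 4 decimal places)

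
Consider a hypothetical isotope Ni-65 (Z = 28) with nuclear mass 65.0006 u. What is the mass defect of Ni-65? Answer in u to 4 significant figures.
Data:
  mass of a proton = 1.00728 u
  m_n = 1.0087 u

With 28 protons and 37 neutrons (A = 65):
Mass of separated nucleons = 28(1.00728) + 37(1.0087) = 28.20384 + 37.3219 = 65.52574 u
Mass defect Δm = 65.52574 − 65.0006 = 0.52514 u

0.5251 u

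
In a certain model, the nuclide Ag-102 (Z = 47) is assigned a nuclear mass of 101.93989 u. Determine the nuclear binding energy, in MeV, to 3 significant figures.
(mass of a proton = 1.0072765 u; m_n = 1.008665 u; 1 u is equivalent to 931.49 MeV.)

818 MeV

With 47 protons and 55 neutrons (A = 102):
Σm = 47·m_p + 55·m_n = 47.3419955 + 55.476575 = 102.8185705 u
The mass defect is 102.8185705 − 101.93989 = 0.8786805 u.
Converting to energy: 0.8786805 u × 931.49 MeV/u = 818.482 MeV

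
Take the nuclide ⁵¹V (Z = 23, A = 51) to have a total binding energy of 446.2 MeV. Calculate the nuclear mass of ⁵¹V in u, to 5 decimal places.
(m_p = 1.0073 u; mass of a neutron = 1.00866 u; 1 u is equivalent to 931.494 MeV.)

50.93136 u

Mass defect = 446.2 MeV / (931.494 MeV/u) = 0.4790154 u
Constituent mass = 23(1.0073) + 28(1.00866) = 51.41038 u
Nuclear mass = 51.41038 − 0.4790154 = 50.9313646 u ≈ 50.93136 u (to 5 decimal places)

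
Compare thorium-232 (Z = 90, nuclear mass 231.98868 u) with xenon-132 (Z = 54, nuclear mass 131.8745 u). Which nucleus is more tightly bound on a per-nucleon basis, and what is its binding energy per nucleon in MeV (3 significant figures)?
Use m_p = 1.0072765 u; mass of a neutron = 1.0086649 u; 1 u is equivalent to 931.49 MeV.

xenon-132; 8.43 MeV/nucleon

thorium-232: Σm = 90(1.0072765) + 142(1.0086649) = 233.8853008 u; Δm = 1.8966208 u; E_B = 1766.7 MeV; E_B/A = 7.615 MeV
xenon-132: Σm = 54(1.0072765) + 78(1.0086649) = 133.0687932 u; Δm = 1.1942932 u; E_B = 1112.5 MeV; E_B/A = 8.428 MeV
xenon-132 has the higher binding energy per nucleon, so it is the more tightly bound nucleus.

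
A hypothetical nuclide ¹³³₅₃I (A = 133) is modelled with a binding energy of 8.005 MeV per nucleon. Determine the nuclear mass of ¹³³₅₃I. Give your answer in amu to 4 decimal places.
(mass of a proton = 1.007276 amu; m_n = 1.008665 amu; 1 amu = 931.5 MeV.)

132.9359 amu

Total binding energy = 133 × 8.005 = 1064.665 MeV
Mass defect = 1064.665 MeV / (931.5 MeV/amu) = 1.142958 amu
Constituent mass = 53(1.007276) + 80(1.008665) = 134.078828 amu
Nuclear mass = 134.078828 − 1.142958 = 132.935870 amu ≈ 132.9359 amu (to 4 decimal places)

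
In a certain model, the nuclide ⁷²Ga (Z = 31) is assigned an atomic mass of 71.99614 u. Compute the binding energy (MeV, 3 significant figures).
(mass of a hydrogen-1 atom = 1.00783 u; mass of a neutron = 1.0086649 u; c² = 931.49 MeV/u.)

561 MeV

Z = 31, so N = A − Z = 72 − 31 = 41.
Σm = 31·m(¹H) + 41·m_n = 31.24273 + 41.3552609 = 72.5979909 u
The mass defect is 72.5979909 − 71.99614 = 0.6018509 u.
Converting to energy: 0.6018509 u × 931.49 MeV/u = 560.618 MeV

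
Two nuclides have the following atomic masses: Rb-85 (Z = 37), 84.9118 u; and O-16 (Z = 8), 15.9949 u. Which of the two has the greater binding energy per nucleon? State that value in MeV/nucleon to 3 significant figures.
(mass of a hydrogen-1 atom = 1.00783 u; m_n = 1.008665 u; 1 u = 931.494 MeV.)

Rb-85; 8.70 MeV/nucleon

Rb-85: Σm = 37(1.00783) + 48(1.008665) = 85.705630 u; Δm = 0.793830 u; E_B = 739.45 MeV; E_B/A = 8.699 MeV
O-16: Σm = 8(1.00783) + 8(1.008665) = 16.131960 u; Δm = 0.137060 u; E_B = 127.67 MeV; E_B/A = 7.979 MeV
Rb-85 has the higher binding energy per nucleon, so it is the more tightly bound nucleus.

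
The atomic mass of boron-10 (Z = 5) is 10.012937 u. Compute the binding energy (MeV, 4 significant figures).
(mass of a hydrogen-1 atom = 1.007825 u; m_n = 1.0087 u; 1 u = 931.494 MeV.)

64.91 MeV

Total constituent mass: 5 × 1.007825 + 5 × 1.0087 = 10.082625 u
The mass defect is 10.082625 − 10.012937 = 0.069688 u.
E_B = 0.069688 × 931.494 = 64.9140 MeV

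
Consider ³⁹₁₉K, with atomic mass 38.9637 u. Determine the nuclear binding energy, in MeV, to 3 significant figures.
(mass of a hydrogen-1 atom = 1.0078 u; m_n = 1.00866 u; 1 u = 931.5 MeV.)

333 MeV

Total constituent mass: 19 × 1.0078 + 20 × 1.00866 = 39.32140 u
Δm = 39.32140 − 38.9637 = 0.35770 u
Binding energy = Δm·c² = 0.35770 × 931.5 MeV/u = 333.198 MeV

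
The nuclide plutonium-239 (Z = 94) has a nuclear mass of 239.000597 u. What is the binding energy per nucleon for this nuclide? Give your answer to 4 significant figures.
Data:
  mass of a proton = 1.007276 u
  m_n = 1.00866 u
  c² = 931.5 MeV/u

7.557 MeV/nucleon

Mass of separated nucleons = 94(1.007276) + 145(1.00866) = 94.683944 + 146.25570 = 240.939644 u
Mass defect Δm = 240.939644 − 239.000597 = 1.939047 u
Converting to energy: 1.939047 u × 931.5 MeV/u = 1806.22 MeV
Dividing by A = 239 gives 7.557 MeV per nucleon.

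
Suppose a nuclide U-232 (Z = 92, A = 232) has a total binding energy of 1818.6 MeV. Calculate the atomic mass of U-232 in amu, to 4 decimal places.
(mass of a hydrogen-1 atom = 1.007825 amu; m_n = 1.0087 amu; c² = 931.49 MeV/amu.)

231.9855 amu

Mass defect = 1818.6 MeV / (931.49 MeV/amu) = 1.952356 amu
Constituent mass = 92(1.007825) + 140(1.0087) = 233.937900 amu
Atomic mass = 233.937900 − 1.952356 = 231.985544 amu ≈ 231.9855 amu (to 4 decimal places)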